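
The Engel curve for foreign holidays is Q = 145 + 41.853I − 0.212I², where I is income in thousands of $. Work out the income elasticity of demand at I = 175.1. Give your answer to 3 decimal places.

At I = 175.1: Q = 973.5382.
dQ/dI = 41.853 − 0.424I = -32.38940.
η = (dQ/dI)·(I/Q) = -32.38940 × (175.1/973.5382) = -5.826.

-5.826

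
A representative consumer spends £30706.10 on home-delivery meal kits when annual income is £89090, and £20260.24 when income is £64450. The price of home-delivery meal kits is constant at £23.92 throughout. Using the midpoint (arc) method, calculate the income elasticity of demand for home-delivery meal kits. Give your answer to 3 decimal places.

With a constant price, Q₁ = 30706.10/23.92 = 1283.700 and Q₂ = 20260.24/23.92 = 847.000 (equivalently, work directly with expenditure since P cancels).
Midpoint %ΔQ = (20260.24 − 30706.10)/25483.17 = -0.40991; midpoint %ΔI = (64450 − 89090)/76770 = -0.32096.
η = -0.40991 / -0.32096 = 1.277.

1.277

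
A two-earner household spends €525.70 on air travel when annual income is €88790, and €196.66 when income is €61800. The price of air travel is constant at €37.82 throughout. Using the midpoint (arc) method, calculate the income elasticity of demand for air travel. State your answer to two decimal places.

With a constant price, Q₁ = 525.70/37.82 = 13.900 and Q₂ = 196.66/37.82 = 5.200 (equivalently, work directly with expenditure since P cancels).
Midpoint %ΔQ = (196.66 − 525.70)/361.18 = -0.91101; midpoint %ΔI = (61800 − 88790)/75295 = -0.35846.
η = -0.91101 / -0.35846 = 2.54.

2.54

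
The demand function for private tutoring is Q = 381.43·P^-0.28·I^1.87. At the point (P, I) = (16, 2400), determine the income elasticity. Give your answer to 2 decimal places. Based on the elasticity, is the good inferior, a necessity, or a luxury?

For a multiplicative demand Q = A·P^α·I^β, the income elasticity is β everywhere.
Here β = 1.87, so η = 1.87.
Since η > 1, this is a luxury.

1.87 (luxury)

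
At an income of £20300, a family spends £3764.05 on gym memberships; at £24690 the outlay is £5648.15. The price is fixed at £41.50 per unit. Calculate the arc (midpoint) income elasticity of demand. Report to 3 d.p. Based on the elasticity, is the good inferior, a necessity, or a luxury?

With a constant price, Q₁ = 3764.05/41.50 = 90.700 and Q₂ = 5648.15/41.50 = 136.100 (equivalently, work directly with expenditure since P cancels).
Midpoint %ΔQ = (5648.15 − 3764.05)/4706.10 = 0.40035; midpoint %ΔI = (24690 − 20300)/22495 = 0.19515.
η = 0.40035 / 0.19515 = 2.051.
η > 1 ⇒ luxury.

2.051 (luxury)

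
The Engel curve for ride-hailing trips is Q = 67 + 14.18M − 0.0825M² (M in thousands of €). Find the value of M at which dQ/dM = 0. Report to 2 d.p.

85.94

dQ/dM = 14.18 − 0.165M.
The good is inferior where dQ/dM < 0. Setting dQ/dM = 0 gives M = 14.18 / 0.165 = 85.94.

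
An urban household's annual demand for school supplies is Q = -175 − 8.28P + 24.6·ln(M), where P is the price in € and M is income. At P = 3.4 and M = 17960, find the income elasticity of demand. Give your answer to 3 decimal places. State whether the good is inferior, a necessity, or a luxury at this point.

0.650 (necessity)

At P = 3.4, M = 17960: Q = 37.827.
Holding P constant, ∂Q/∂M = 24.6/M = 0.00136971.
η_M = (∂Q/∂M)·(M/Q) = 0.00136971 × (17960/37.827) = 0.650.
Since 0 < η < 1, this is a necessity.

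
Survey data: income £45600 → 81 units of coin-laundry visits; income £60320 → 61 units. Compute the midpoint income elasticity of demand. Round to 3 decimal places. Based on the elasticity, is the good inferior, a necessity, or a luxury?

-1.013 (inferior good)

ΔQ = 61 − 81 = -20; midpoint Q̄ = (81 + 61)/2 = 71.
ΔI = 60320 − 45600 = 14720; midpoint Ī = (45600 + 60320)/2 = 52960.
η = (ΔQ/Q̄) ÷ (ΔI/Ī) = (-20/71) ÷ (14720/52960) = -1.013.
η < 0 ⇒ inferior good.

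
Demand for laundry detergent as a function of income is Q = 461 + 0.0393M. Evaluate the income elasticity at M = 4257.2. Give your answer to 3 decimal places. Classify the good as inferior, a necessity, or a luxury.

0.266 (necessity)

At M = 4257.2: Q = 628.308.
dQ/dM = 0.0393.
η = (dQ/dM)·(M/Q) = 0.0393 × (4257.2/628.308) = 0.266.
Since 0 < η < 1, the good is a necessity.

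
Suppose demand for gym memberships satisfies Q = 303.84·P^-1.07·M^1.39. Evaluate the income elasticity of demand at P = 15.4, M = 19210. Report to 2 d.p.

For a multiplicative demand Q = A·P^α·M^β, the income elasticity is β everywhere.
Here β = 1.39, so η = 1.39.

1.39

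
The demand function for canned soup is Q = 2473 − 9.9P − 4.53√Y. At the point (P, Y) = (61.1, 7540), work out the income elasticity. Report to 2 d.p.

-0.13

At P = 61.1, Y = 7540: Q = 1474.756.
Holding P constant, ∂Q/∂Y = -4.53/(2√Y) = -0.0260845.
η_Y = (∂Q/∂Y)·(Y/Q) = -0.0260845 × (7540/1474.756) = -0.13.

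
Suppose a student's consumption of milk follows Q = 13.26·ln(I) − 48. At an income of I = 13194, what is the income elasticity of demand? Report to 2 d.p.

At I = 13194: Q = 77.804.
dQ/dI = 13.26/I = 0.001005 at this income.
η = (dQ/dI)·(I/Q) = 0.001005 × (13194/77.804) = 0.17.

0.17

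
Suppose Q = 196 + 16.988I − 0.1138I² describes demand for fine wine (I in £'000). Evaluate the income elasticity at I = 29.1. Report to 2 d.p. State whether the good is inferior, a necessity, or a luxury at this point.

At I = 29.1: Q = 593.9838.
dQ/dI = 16.988 − 0.2276I = 10.36484.
η = (dQ/dI)·(I/Q) = 10.36484 × (29.1/593.9838) = 0.51.
0 < η < 1 ⇒ necessity.

0.51 (necessity)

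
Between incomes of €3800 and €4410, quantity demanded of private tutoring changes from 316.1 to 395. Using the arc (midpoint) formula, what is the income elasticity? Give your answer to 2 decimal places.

1.49

ΔQ = 395 − 316.1 = 78.9; midpoint Q̄ = (316.1 + 395)/2 = 355.55.
ΔI = 4410 − 3800 = 610; midpoint Ī = (3800 + 4410)/2 = 4105.
η = (ΔQ/Q̄) ÷ (ΔI/Ī) = (78.9/355.55) ÷ (610/4105) = 1.49.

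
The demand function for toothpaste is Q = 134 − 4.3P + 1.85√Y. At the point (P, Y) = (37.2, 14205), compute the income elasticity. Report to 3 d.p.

0.567

At P = 37.2, Y = 14205: Q = 194.532.
Holding P constant, ∂Q/∂Y = 1.85/(2√Y) = 0.00776106.
η_Y = (∂Q/∂Y)·(Y/Q) = 0.00776106 × (14205/194.532) = 0.567.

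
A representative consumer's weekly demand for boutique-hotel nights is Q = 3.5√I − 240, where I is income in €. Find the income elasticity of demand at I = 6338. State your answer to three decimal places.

At I = 6338: Q = 38.640.
dQ/dI = 3.5/(2√I) = 0.0219817 at this income.
η = (dQ/dI)·(I/Q) = 0.0219817 × (6338/38.640) = 3.606.

3.606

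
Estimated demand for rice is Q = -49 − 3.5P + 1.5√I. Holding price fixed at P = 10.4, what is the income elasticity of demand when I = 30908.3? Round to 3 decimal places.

0.739

At P = 10.4, I = 30908.3: Q = 178.311.
Holding P constant, ∂Q/∂I = 1.5/(2√I) = 0.00426603.
η_I = (∂Q/∂I)·(I/Q) = 0.00426603 × (30908.3/178.311) = 0.739.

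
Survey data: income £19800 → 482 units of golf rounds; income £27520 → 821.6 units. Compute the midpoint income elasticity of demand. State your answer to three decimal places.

ΔQ = 821.6 − 482 = 339.6; midpoint Q̄ = (482 + 821.6)/2 = 651.8.
ΔI = 27520 − 19800 = 7720; midpoint Ī = (19800 + 27520)/2 = 23660.
η = (ΔQ/Q̄) ÷ (ΔI/Ī) = (339.6/651.8) ÷ (7720/23660) = 1.597.

1.597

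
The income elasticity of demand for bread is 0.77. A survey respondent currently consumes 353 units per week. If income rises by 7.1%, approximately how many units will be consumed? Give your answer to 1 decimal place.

%ΔQ ≈ η × %ΔI = 0.77 × 7.1% = 5.467%.
New Q ≈ 353 × (1 + 0.05467) = 372.3.

372.3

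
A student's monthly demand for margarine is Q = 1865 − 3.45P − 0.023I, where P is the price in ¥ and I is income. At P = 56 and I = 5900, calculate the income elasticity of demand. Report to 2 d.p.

At P = 56, I = 5900: Q = 1536.100.
Holding P constant, ∂Q/∂I = −0.023.
η_I = (∂Q/∂I)·(I/Q) = -0.023 × (5900/1536.100) = -0.09.

-0.09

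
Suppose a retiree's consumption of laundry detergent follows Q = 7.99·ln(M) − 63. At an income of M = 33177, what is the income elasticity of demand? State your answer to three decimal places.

0.396

At M = 33177: Q = 20.173.
dQ/dM = 7.99/M = 0.000240829 at this income.
η = (dQ/dM)·(M/Q) = 0.000240829 × (33177/20.173) = 0.396.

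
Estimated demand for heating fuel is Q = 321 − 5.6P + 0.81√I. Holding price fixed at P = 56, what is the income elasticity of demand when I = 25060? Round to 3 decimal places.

0.473

At P = 56, I = 25060: Q = 135.626.
Holding P constant, ∂Q/∂I = 0.81/(2√I) = 0.00255838.
η_I = (∂Q/∂I)·(I/Q) = 0.00255838 × (25060/135.626) = 0.473.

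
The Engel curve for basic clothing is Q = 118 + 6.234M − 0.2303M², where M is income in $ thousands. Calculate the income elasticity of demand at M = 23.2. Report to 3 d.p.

At M = 23.2: Q = 138.6721.
dQ/dM = 6.234 − 0.4606M = -4.45192.
η = (dQ/dM)·(M/Q) = -4.45192 × (23.2/138.6721) = -0.745.

-0.745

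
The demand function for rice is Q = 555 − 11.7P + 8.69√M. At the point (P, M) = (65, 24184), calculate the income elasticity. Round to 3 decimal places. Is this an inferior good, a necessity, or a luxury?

At P = 65, M = 24184: Q = 1145.900.
Holding P constant, ∂Q/∂M = 8.69/(2√M) = 0.02794.
η_M = (∂Q/∂M)·(M/Q) = 0.02794 × (24184/1145.900) = 0.590.
Since 0 < η < 1, this is a necessity.

0.590 (necessity)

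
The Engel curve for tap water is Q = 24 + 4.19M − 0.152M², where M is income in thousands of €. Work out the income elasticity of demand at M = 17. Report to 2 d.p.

At M = 17: Q = 51.3020.
dQ/dM = 4.19 − 0.304M = -0.97800.
η = (dQ/dM)·(M/Q) = -0.97800 × (17/51.3020) = -0.32.

-0.32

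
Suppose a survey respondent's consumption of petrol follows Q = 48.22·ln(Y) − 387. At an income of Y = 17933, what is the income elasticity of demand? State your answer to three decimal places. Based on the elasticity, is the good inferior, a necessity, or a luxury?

0.565 (necessity)

At Y = 17933: Q = 85.286.
dQ/dY = 48.22/Y = 0.0026889 at this income.
η = (dQ/dY)·(Y/Q) = 0.0026889 × (17933/85.286) = 0.565.
Since 0 < η < 1, the good is a necessity.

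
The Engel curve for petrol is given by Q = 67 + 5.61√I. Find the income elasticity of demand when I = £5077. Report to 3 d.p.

At I = 5077: Q = 466.730.
dQ/dI = 5.61/(2√I) = 0.0393667 at this income.
η = (dQ/dI)·(I/Q) = 0.0393667 × (5077/466.730) = 0.428.

0.428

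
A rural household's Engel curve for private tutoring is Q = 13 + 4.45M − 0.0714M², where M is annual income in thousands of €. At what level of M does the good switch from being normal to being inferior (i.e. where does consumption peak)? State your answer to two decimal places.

dQ/dM = 4.45 − 0.1428M.
The good is inferior where dQ/dM < 0. Setting dQ/dM = 0 gives M = 4.45 / 0.1428 = 31.16.

31.16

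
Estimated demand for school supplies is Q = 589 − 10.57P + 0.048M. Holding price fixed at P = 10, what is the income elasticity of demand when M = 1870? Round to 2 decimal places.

0.16

At P = 10, M = 1870: Q = 573.060.
Holding P constant, ∂Q/∂M = 0.048.
η_M = (∂Q/∂M)·(M/Q) = 0.048 × (1870/573.060) = 0.16.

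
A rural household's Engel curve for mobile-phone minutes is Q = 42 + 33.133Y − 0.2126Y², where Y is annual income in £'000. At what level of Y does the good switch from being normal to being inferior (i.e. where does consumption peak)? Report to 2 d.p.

dQ/dY = 33.133 − 0.4252Y.
The good is inferior where dQ/dY < 0. Setting dQ/dY = 0 gives Y = 33.133 / 0.4252 = 77.92.

77.92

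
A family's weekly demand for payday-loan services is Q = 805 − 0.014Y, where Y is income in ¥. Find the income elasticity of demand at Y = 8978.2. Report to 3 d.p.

At Y = 8978.2: Q = 679.305.
dQ/dY = −0.014.
η = (dQ/dY)·(Y/Q) = -0.014 × (8978.2/679.305) = -0.185.

-0.185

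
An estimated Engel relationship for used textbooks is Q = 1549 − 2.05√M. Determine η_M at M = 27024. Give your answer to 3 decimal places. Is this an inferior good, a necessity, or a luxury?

At M = 27024: Q = 1212.001.
dQ/dM = -2.05/(2√M) = -0.00623518 at this income.
η = (dQ/dM)·(M/Q) = -0.00623518 × (27024/1212.001) = -0.139.
Since η < 0, the good is an inferior good.

-0.139 (inferior good)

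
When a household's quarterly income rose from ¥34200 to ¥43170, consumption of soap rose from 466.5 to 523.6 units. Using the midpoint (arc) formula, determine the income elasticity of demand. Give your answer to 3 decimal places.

0.497

ΔQ = 523.6 − 466.5 = 57.1; midpoint Q̄ = (466.5 + 523.6)/2 = 495.05.
ΔI = 43170 − 34200 = 8970; midpoint Ī = (34200 + 43170)/2 = 38685.
η = (ΔQ/Q̄) ÷ (ΔI/Ī) = (57.1/495.05) ÷ (8970/38685) = 0.497.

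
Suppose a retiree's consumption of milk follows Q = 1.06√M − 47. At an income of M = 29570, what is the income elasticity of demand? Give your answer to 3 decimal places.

0.674

At M = 29570: Q = 135.277.
dQ/dM = 1.06/(2√M) = 0.00308212 at this income.
η = (dQ/dM)·(M/Q) = 0.00308212 × (29570/135.277) = 0.674.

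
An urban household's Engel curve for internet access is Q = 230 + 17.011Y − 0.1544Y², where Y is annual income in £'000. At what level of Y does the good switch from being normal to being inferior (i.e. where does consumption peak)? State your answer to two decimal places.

dQ/dY = 17.011 − 0.3088Y.
The good is inferior where dQ/dY < 0. Setting dQ/dY = 0 gives Y = 17.011 / 0.3088 = 55.09.

55.09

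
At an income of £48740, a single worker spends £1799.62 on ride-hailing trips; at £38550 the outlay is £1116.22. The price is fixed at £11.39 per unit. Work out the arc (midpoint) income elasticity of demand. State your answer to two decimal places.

With a constant price, Q₁ = 1799.62/11.39 = 158.000 and Q₂ = 1116.22/11.39 = 98.000 (equivalently, work directly with expenditure since P cancels).
Midpoint %ΔQ = (1116.22 − 1799.62)/1457.92 = -0.46875; midpoint %ΔI = (38550 − 48740)/43645 = -0.23347.
η = -0.46875 / -0.23347 = 2.01.

2.01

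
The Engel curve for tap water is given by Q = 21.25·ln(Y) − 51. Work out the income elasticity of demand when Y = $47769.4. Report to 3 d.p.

At Y = 47769.4: Q = 177.950.
dQ/dY = 21.25/Y = 0.000444845 at this income.
η = (dQ/dY)·(Y/Q) = 0.000444845 × (47769.4/177.950) = 0.119.

0.119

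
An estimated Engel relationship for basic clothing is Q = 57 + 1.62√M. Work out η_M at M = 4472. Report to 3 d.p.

0.328

At M = 4472: Q = 165.334.
dQ/dM = 1.62/(2√M) = 0.0121125 at this income.
η = (dQ/dM)·(M/Q) = 0.0121125 × (4472/165.334) = 0.328.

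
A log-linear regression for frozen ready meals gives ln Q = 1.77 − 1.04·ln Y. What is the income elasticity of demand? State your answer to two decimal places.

-1.04

In a log-linear demand, the coefficient on ln Y is the income elasticity.
So η = -1.04.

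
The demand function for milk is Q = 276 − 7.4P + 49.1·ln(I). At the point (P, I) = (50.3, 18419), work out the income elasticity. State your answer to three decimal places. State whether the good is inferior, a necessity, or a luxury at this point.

0.127 (necessity)

At P = 50.3, I = 18419: Q = 385.998.
Holding P constant, ∂Q/∂I = 49.1/I = 0.00266573.
η_I = (∂Q/∂I)·(I/Q) = 0.00266573 × (18419/385.998) = 0.127.
Since 0 < η < 1, this is a necessity.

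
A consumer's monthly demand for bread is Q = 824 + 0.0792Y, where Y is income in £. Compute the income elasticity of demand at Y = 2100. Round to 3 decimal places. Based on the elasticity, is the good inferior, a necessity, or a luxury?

0.168 (necessity)

At Y = 2100: Q = 990.320.
dQ/dY = 0.0792.
η = (dQ/dY)·(Y/Q) = 0.0792 × (2100/990.320) = 0.168.
Since 0 < η < 1, the good is a necessity.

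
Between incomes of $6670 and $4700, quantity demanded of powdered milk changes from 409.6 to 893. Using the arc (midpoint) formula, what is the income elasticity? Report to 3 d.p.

-2.142

ΔQ = 893 − 409.6 = 483.4; midpoint Q̄ = (409.6 + 893)/2 = 651.3.
ΔI = 4700 − 6670 = -1970; midpoint Ī = (6670 + 4700)/2 = 5685.
η = (ΔQ/Q̄) ÷ (ΔI/Ī) = (483.4/651.3) ÷ (-1970/5685) = -2.142.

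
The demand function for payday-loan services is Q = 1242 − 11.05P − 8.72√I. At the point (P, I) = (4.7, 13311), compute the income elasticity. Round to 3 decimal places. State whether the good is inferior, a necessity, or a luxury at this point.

-2.734 (inferior good)

At P = 4.7, I = 13311: Q = 184.010.
Holding P constant, ∂Q/∂I = -8.72/(2√I) = -0.0377904.
η_I = (∂Q/∂I)·(I/Q) = -0.0377904 × (13311/184.010) = -2.734.
Since η < 0, this is an inferior good.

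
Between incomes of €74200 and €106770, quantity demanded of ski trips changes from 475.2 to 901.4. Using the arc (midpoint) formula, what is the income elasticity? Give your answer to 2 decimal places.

1.72

ΔQ = 901.4 − 475.2 = 426.2; midpoint Q̄ = (475.2 + 901.4)/2 = 688.3.
ΔI = 106770 − 74200 = 32570; midpoint Ī = (74200 + 106770)/2 = 90485.
η = (ΔQ/Q̄) ÷ (ΔI/Ī) = (426.2/688.3) ÷ (32570/90485) = 1.72.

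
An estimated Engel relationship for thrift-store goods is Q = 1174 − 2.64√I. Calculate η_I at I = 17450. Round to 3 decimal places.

At I = 17450: Q = 825.260.
dQ/dI = -2.64/(2√I) = -0.00999255 at this income.
η = (dQ/dI)·(I/Q) = -0.00999255 × (17450/825.260) = -0.211.

-0.211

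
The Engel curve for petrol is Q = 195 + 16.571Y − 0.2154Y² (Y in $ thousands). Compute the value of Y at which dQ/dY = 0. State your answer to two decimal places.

38.47

dQ/dY = 16.571 − 0.4308Y.
The good is inferior where dQ/dY < 0. Setting dQ/dY = 0 gives Y = 16.571 / 0.4308 = 38.47.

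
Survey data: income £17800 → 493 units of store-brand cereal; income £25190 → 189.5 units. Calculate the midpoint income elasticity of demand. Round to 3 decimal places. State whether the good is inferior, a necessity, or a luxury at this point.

-2.587 (inferior good)

ΔQ = 189.5 − 493 = -303.5; midpoint Q̄ = (493 + 189.5)/2 = 341.25.
ΔI = 25190 − 17800 = 7390; midpoint Ī = (17800 + 25190)/2 = 21495.
η = (ΔQ/Q̄) ÷ (ΔI/Ī) = (-303.5/341.25) ÷ (7390/21495) = -2.587.
η < 0 ⇒ inferior good.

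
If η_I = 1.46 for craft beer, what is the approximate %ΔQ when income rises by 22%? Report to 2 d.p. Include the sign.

%ΔQ ≈ η × %ΔI = 1.46 × 22% = 32.12%.

32.12%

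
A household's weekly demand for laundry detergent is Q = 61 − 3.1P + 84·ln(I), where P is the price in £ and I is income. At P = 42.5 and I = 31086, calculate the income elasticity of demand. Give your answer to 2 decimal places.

0.11

At P = 42.5, I = 31086: Q = 798.189.
Holding P constant, ∂Q/∂I = 84/I = 0.00270218.
η_I = (∂Q/∂I)·(I/Q) = 0.00270218 × (31086/798.189) = 0.11.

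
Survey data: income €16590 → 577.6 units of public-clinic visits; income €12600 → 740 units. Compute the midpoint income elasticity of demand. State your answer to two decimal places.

ΔQ = 740 − 577.6 = 162.4; midpoint Q̄ = (577.6 + 740)/2 = 658.8.
ΔI = 12600 − 16590 = -3990; midpoint Ī = (16590 + 12600)/2 = 14595.
η = (ΔQ/Q̄) ÷ (ΔI/Ī) = (162.4/658.8) ÷ (-3990/14595) = -0.90.

-0.90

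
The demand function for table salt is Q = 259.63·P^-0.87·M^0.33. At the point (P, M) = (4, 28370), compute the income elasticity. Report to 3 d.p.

For a multiplicative demand Q = A·P^α·M^β, the income elasticity is β everywhere.
Here β = 0.33, so η = 0.330.

0.330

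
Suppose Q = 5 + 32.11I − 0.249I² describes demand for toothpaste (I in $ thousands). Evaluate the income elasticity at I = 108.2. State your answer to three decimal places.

-4.176

At I = 108.2: Q = 564.1992.
dQ/dI = 32.11 − 0.498I = -21.77360.
η = (dQ/dI)·(I/Q) = -21.77360 × (108.2/564.1992) = -4.176.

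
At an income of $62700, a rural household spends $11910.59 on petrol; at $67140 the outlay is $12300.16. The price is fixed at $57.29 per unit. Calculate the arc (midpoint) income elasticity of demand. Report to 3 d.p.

With a constant price, Q₁ = 11910.59/57.29 = 207.900 and Q₂ = 12300.16/57.29 = 214.700 (equivalently, work directly with expenditure since P cancels).
Midpoint %ΔQ = (12300.16 − 11910.59)/12105.38 = 0.03218; midpoint %ΔI = (67140 − 62700)/64920 = 0.06839.
η = 0.03218 / 0.06839 = 0.471.

0.471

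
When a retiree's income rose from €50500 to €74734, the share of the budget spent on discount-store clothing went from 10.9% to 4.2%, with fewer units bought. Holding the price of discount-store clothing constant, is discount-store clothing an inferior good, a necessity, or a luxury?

Quantity demanded falls as income rises, so η < 0.

inferior good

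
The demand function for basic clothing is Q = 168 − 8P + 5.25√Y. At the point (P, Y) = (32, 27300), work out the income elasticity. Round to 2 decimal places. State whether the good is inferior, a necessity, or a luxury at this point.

At P = 32, Y = 27300: Q = 779.442.
Holding P constant, ∂Q/∂Y = 5.25/(2√Y) = 0.0158872.
η_Y = (∂Q/∂Y)·(Y/Q) = 0.0158872 × (27300/779.442) = 0.56.
Since 0 < η < 1, this is a necessity.

0.56 (necessity)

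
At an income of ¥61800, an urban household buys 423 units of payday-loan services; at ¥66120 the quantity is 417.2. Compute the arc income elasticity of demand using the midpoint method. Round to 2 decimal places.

-0.20

ΔQ = 417.2 − 423 = -5.8; midpoint Q̄ = (423 + 417.2)/2 = 420.1.
ΔI = 66120 − 61800 = 4320; midpoint Ī = (61800 + 66120)/2 = 63960.
η = (ΔQ/Q̄) ÷ (ΔI/Ī) = (-5.8/420.1) ÷ (4320/63960) = -0.20.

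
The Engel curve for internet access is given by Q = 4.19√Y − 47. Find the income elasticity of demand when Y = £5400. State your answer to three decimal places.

0.590

At Y = 5400: Q = 260.901.
dQ/dY = 4.19/(2√Y) = 0.0285093 at this income.
η = (dQ/dY)·(Y/Q) = 0.0285093 × (5400/260.901) = 0.590.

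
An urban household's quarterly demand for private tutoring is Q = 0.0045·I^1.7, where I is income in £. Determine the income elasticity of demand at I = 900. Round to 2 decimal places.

For Q = A·I^β the income elasticity is constant and equal to β.
Here β = 1.7, so η = 1.70.

1.70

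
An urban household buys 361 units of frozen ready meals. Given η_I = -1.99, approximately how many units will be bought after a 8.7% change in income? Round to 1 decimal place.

%ΔQ ≈ η × %ΔI = -1.99 × 8.7% = -17.313%.
New Q ≈ 361 × (1 − 0.17313) = 298.5.

298.5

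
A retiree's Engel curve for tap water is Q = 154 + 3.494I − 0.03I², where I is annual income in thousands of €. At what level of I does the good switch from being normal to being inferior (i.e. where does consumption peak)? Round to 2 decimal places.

58.23

dQ/dI = 3.494 − 0.06I.
The good is inferior where dQ/dI < 0. Setting dQ/dI = 0 gives I = 3.494 / 0.06 = 58.23.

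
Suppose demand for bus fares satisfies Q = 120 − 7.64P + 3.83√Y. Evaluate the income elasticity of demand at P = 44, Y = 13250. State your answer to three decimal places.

At P = 44, Y = 13250: Q = 224.706.
Holding P constant, ∂Q/∂Y = 3.83/(2√Y) = 0.0166365.
η_Y = (∂Q/∂Y)·(Y/Q) = 0.0166365 × (13250/224.706) = 0.981.

0.981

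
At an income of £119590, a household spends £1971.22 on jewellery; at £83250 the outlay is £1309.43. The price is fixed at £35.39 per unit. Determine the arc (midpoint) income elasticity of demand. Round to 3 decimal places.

1.126

With a constant price, Q₁ = 1971.22/35.39 = 55.700 and Q₂ = 1309.43/35.39 = 37.000 (equivalently, work directly with expenditure since P cancels).
Midpoint %ΔQ = (1309.43 − 1971.22)/1640.33 = -0.40345; midpoint %ΔI = (83250 − 119590)/101420 = -0.35831.
η = -0.40345 / -0.35831 = 1.126.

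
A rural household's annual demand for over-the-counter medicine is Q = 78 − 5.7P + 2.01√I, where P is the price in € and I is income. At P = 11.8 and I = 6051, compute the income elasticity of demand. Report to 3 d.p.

At P = 11.8, I = 6051: Q = 167.094.
Holding P constant, ∂Q/∂I = 2.01/(2√I) = 0.0129197.
η_I = (∂Q/∂I)·(I/Q) = 0.0129197 × (6051/167.094) = 0.468.

0.468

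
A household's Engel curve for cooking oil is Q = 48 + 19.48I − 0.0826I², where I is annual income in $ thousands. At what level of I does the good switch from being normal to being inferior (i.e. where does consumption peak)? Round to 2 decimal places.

dQ/dI = 19.48 − 0.1652I.
The good is inferior where dQ/dI < 0. Setting dQ/dI = 0 gives I = 19.48 / 0.1652 = 117.92.

117.92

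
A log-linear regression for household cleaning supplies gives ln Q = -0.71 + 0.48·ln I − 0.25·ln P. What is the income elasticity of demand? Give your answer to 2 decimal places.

0.48

In a log-linear demand, the coefficient on ln I is the income elasticity.
So η = 0.48.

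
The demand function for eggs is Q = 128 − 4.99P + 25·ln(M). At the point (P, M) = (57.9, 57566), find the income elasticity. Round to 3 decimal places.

0.221

At P = 57.9, M = 57566: Q = 113.096.
Holding P constant, ∂Q/∂M = 25/M = 0.000434284.
η_M = (∂Q/∂M)·(M/Q) = 0.000434284 × (57566/113.096) = 0.221.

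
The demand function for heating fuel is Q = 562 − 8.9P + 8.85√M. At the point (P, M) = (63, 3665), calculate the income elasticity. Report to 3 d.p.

0.499

At P = 63, M = 3665: Q = 537.072.
Holding P constant, ∂Q/∂M = 8.85/(2√M) = 0.0730931.
η_M = (∂Q/∂M)·(M/Q) = 0.0730931 × (3665/537.072) = 0.499.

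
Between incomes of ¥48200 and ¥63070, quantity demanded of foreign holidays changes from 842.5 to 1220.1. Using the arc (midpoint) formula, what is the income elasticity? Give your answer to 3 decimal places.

1.370

ΔQ = 1220.1 − 842.5 = 377.6; midpoint Q̄ = (842.5 + 1220.1)/2 = 1031.3.
ΔI = 63070 − 48200 = 14870; midpoint Ī = (48200 + 63070)/2 = 55635.
η = (ΔQ/Q̄) ÷ (ΔI/Ī) = (377.6/1031.3) ÷ (14870/55635) = 1.370.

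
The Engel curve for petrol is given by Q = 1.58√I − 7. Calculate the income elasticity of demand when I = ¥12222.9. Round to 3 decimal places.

0.521

At I = 12222.9: Q = 167.680.
dQ/dI = 1.58/(2√I) = 0.00714562 at this income.
η = (dQ/dI)·(I/Q) = 0.00714562 × (12222.9/167.680) = 0.521.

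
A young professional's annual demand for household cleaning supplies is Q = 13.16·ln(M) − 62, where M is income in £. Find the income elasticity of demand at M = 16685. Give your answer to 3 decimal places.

At M = 16685: Q = 65.945.
dQ/dM = 13.16/M = 0.000788732 at this income.
η = (dQ/dM)·(M/Q) = 0.000788732 × (16685/65.945) = 0.200.

0.200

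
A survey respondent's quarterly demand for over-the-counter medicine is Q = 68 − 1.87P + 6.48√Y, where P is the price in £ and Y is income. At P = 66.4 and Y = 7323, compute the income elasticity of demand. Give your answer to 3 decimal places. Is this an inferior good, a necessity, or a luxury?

At P = 66.4, Y = 7323: Q = 498.355.
Holding P constant, ∂Q/∂Y = 6.48/(2√Y) = 0.0378617.
η_Y = (∂Q/∂Y)·(Y/Q) = 0.0378617 × (7323/498.355) = 0.556.
Since 0 < η < 1, this is a necessity.

0.556 (necessity)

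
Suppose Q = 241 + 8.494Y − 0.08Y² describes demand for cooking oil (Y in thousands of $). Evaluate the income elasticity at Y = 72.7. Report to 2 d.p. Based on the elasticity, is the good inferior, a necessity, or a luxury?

At Y = 72.7: Q = 435.6906.
dQ/dY = 8.494 − 0.16Y = -3.13800.
η = (dQ/dY)·(Y/Q) = -3.13800 × (72.7/435.6906) = -0.52.
η < 0 ⇒ inferior good.

-0.52 (inferior good)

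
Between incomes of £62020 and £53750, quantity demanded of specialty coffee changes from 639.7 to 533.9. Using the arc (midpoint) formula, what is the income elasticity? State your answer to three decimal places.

ΔQ = 533.9 − 639.7 = -105.8; midpoint Q̄ = (639.7 + 533.9)/2 = 586.8.
ΔI = 53750 − 62020 = -8270; midpoint Ī = (62020 + 53750)/2 = 57885.
η = (ΔQ/Q̄) ÷ (ΔI/Ī) = (-105.8/586.8) ÷ (-8270/57885) = 1.262.

1.262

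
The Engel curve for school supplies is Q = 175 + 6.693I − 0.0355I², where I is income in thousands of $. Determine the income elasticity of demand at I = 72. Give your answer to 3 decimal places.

At I = 72: Q = 472.8640.
dQ/dI = 6.693 − 0.071I = 1.58100.
η = (dQ/dI)·(I/Q) = 1.58100 × (72/472.8640) = 0.241.

0.241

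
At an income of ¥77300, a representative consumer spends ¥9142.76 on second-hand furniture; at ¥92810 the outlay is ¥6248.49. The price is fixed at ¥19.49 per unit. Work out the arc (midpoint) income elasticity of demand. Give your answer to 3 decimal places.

-2.062

With a constant price, Q₁ = 9142.76/19.49 = 469.100 and Q₂ = 6248.49/19.49 = 320.600 (equivalently, work directly with expenditure since P cancels).
Midpoint %ΔQ = (6248.49 − 9142.76)/7695.63 = -0.37609; midpoint %ΔI = (92810 − 77300)/85055 = 0.18235.
η = -0.37609 / 0.18235 = -2.062.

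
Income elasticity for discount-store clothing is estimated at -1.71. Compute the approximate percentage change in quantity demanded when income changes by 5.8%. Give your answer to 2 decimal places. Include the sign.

%ΔQ ≈ η × %ΔI = -1.71 × 5.8% = -9.92%.

-9.92%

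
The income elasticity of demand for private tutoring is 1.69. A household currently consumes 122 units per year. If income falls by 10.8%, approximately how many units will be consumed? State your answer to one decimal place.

%ΔQ ≈ η × %ΔI = 1.69 × (-10.8%) = -18.252%.
New Q ≈ 122 × (1 − 0.18252) = 99.7.

99.7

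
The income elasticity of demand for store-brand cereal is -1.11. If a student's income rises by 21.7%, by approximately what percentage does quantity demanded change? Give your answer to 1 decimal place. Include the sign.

%ΔQ ≈ η × %ΔI = -1.11 × 21.7% = -24.1%.

-24.1%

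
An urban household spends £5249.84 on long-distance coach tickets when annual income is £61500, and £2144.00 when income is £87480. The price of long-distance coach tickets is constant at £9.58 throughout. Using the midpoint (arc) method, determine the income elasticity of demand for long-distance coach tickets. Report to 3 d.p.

-2.409

With a constant price, Q₁ = 5249.84/9.58 = 548.000 and Q₂ = 2144.00/9.58 = 223.800 (equivalently, work directly with expenditure since P cancels).
Midpoint %ΔQ = (2144.00 − 5249.84)/3696.92 = -0.84012; midpoint %ΔI = (87480 − 61500)/74490 = 0.34877.
η = -0.84012 / 0.34877 = -2.409.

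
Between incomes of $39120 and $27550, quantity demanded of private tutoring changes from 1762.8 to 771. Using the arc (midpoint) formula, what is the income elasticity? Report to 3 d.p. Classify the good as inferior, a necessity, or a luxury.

2.256 (luxury)

ΔQ = 771 − 1762.8 = -991.8; midpoint Q̄ = (1762.8 + 771)/2 = 1266.9.
ΔI = 27550 − 39120 = -11570; midpoint Ī = (39120 + 27550)/2 = 33335.
η = (ΔQ/Q̄) ÷ (ΔI/Ī) = (-991.8/1266.9) ÷ (-11570/33335) = 2.256.
η > 1 ⇒ luxury.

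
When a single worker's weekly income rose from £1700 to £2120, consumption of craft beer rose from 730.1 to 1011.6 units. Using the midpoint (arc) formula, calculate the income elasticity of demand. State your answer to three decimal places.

ΔQ = 1011.6 − 730.1 = 281.5; midpoint Q̄ = (730.1 + 1011.6)/2 = 870.85.
ΔI = 2120 − 1700 = 420; midpoint Ī = (1700 + 2120)/2 = 1910.
η = (ΔQ/Q̄) ÷ (ΔI/Ī) = (281.5/870.85) ÷ (420/1910) = 1.470.

1.470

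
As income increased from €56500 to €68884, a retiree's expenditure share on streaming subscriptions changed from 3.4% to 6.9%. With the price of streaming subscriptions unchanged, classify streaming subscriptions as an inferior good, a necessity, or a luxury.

luxury

The budget share rises as income rises, so η > 1.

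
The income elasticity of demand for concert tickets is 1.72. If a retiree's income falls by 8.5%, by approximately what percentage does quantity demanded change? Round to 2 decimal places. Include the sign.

-14.62%

%ΔQ ≈ η × %ΔI = 1.72 × (-8.5%) = -14.62%.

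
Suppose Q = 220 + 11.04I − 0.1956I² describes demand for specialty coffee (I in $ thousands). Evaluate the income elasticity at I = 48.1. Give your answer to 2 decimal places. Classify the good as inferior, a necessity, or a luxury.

-1.25 (inferior good)

At I = 48.1: Q = 298.4819.
dQ/dI = 11.04 − 0.3912I = -7.77672.
η = (dQ/dI)·(I/Q) = -7.77672 × (48.1/298.4819) = -1.25.
η < 0 ⇒ inferior good.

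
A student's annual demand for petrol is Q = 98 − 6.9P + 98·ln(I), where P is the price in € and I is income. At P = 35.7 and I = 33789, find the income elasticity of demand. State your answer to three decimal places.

At P = 35.7, I = 33789: Q = 873.603.
Holding P constant, ∂Q/∂I = 98/I = 0.00290035.
η_I = (∂Q/∂I)·(I/Q) = 0.00290035 × (33789/873.603) = 0.112.

0.112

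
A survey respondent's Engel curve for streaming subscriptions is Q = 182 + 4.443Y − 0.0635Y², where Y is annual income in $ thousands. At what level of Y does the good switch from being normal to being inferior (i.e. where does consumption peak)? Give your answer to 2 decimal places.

34.98

dQ/dY = 4.443 − 0.127Y.
The good is inferior where dQ/dY < 0. Setting dQ/dY = 0 gives Y = 4.443 / 0.127 = 34.98.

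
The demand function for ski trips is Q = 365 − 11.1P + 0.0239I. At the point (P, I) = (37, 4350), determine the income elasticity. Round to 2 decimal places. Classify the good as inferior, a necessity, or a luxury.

1.78 (luxury)

At P = 37, I = 4350: Q = 58.265.
Holding P constant, ∂Q/∂I = 0.0239.
η_I = (∂Q/∂I)·(I/Q) = 0.0239 × (4350/58.265) = 1.78.
Since η > 1, this is a luxury.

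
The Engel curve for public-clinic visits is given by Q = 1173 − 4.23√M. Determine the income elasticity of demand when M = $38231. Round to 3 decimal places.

At M = 38231: Q = 345.919.
dQ/dM = -4.23/(2√M) = -0.0108169 at this income.
η = (dQ/dM)·(M/Q) = -0.0108169 × (38231/345.919) = -1.195.

-1.195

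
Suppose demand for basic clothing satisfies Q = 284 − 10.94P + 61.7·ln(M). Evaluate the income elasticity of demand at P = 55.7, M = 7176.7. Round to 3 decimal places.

At P = 55.7, M = 7176.7: Q = 222.451.
Holding P constant, ∂Q/∂M = 61.7/M = 0.00859727.
η_M = (∂Q/∂M)·(M/Q) = 0.00859727 × (7176.7/222.451) = 0.277.

0.277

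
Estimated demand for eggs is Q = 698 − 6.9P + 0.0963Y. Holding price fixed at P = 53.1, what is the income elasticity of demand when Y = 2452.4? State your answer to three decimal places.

0.416

At P = 53.1, Y = 2452.4: Q = 567.776.
Holding P constant, ∂Q/∂Y = 0.0963.
η_Y = (∂Q/∂Y)·(Y/Q) = 0.0963 × (2452.4/567.776) = 0.416.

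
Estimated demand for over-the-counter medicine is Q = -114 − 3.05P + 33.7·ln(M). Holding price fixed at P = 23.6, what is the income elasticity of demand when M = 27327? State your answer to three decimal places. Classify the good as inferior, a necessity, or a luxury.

0.213 (necessity)

At P = 23.6, M = 27327: Q = 158.287.
Holding P constant, ∂Q/∂M = 33.7/M = 0.00123321.
η_M = (∂Q/∂M)·(M/Q) = 0.00123321 × (27327/158.287) = 0.213.
Since 0 < η < 1, this is a necessity.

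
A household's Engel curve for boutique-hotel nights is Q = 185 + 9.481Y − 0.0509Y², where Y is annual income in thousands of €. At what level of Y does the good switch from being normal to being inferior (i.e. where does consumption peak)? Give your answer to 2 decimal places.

93.13

dQ/dY = 9.481 − 0.1018Y.
The good is inferior where dQ/dY < 0. Setting dQ/dY = 0 gives Y = 9.481 / 0.1018 = 93.13.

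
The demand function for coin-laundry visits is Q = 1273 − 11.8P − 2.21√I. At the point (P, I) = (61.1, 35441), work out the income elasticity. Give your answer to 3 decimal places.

-1.530

At P = 61.1, I = 35441: Q = 135.970.
Holding P constant, ∂Q/∂I = -2.21/(2√I) = -0.00586961.
η_I = (∂Q/∂I)·(I/Q) = -0.00586961 × (35441/135.970) = -1.530.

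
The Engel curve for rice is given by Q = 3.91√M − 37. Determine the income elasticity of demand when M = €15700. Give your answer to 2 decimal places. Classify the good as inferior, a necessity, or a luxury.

0.54 (necessity)

At M = 15700: Q = 452.922.
dQ/dM = 3.91/(2√M) = 0.0156026 at this income.
η = (dQ/dM)·(M/Q) = 0.0156026 × (15700/452.922) = 0.54.
Since 0 < η < 1, the good is a necessity.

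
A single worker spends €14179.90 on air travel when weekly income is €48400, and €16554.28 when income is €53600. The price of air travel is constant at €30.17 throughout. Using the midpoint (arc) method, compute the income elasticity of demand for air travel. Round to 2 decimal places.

1.52

With a constant price, Q₁ = 14179.90/30.17 = 470.000 and Q₂ = 16554.28/30.17 = 548.700 (equivalently, work directly with expenditure since P cancels).
Midpoint %ΔQ = (16554.28 − 14179.90)/15367.09 = 0.15451; midpoint %ΔI = (53600 − 48400)/51000 = 0.10196.
η = 0.15451 / 0.10196 = 1.52.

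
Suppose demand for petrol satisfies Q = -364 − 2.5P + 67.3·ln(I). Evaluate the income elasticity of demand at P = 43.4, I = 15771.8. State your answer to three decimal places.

0.378

At P = 43.4, I = 15771.8: Q = 178.020.
Holding P constant, ∂Q/∂I = 67.3/I = 0.00426711.
η_I = (∂Q/∂I)·(I/Q) = 0.00426711 × (15771.8/178.020) = 0.378.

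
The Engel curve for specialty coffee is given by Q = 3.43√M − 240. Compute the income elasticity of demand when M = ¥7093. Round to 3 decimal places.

2.955

At M = 7093: Q = 48.874.
dQ/dM = 3.43/(2√M) = 0.0203633 at this income.
η = (dQ/dM)·(M/Q) = 0.0203633 × (7093/48.874) = 2.955.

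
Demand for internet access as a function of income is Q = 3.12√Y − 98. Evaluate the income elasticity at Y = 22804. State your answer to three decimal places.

0.631

At Y = 22804: Q = 373.151.
dQ/dY = 3.12/(2√Y) = 0.0103304 at this income.
η = (dQ/dY)·(Y/Q) = 0.0103304 × (22804/373.151) = 0.631.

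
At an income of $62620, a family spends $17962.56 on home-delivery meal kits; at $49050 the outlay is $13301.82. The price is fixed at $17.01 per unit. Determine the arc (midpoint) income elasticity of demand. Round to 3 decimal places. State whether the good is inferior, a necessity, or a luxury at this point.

1.227 (luxury)

With a constant price, Q₁ = 17962.56/17.01 = 1056.000 and Q₂ = 13301.82/17.01 = 782.000 (equivalently, work directly with expenditure since P cancels).
Midpoint %ΔQ = (13301.82 − 17962.56)/15632.19 = -0.29815; midpoint %ΔI = (49050 − 62620)/55835 = -0.24304.
η = -0.29815 / -0.24304 = 1.227.
η > 1 ⇒ luxury.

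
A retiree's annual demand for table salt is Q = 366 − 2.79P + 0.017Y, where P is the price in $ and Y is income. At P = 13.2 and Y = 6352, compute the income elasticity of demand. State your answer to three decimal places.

0.247

At P = 13.2, Y = 6352: Q = 437.156.
Holding P constant, ∂Q/∂Y = 0.017.
η_Y = (∂Q/∂Y)·(Y/Q) = 0.017 × (6352/437.156) = 0.247.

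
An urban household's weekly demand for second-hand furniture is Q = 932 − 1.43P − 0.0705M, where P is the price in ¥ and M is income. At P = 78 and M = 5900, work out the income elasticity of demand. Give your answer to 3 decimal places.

At P = 78, M = 5900: Q = 404.510.
Holding P constant, ∂Q/∂M = −0.0705.
η_M = (∂Q/∂M)·(M/Q) = -0.0705 × (5900/404.510) = -1.028.

-1.028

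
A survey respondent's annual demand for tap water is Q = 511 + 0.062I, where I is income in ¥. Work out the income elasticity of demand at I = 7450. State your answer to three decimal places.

At I = 7450: Q = 972.900.
dQ/dI = 0.062.
η = (dQ/dI)·(I/Q) = 0.062 × (7450/972.900) = 0.475.

0.475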